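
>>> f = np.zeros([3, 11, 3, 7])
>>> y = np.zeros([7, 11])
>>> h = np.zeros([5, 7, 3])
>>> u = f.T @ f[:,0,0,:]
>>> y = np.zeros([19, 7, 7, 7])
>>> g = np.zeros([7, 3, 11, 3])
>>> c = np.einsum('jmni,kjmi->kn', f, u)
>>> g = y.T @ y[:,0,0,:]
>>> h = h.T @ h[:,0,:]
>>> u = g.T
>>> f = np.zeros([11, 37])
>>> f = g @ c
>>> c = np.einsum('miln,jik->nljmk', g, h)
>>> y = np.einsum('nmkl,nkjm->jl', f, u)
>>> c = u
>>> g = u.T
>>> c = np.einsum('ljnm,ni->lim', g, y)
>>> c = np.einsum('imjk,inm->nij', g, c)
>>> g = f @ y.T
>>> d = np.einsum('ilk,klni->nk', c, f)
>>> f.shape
(7, 7, 7, 3)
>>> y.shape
(7, 3)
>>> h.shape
(3, 7, 3)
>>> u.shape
(7, 7, 7, 7)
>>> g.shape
(7, 7, 7, 7)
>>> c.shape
(3, 7, 7)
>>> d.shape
(7, 7)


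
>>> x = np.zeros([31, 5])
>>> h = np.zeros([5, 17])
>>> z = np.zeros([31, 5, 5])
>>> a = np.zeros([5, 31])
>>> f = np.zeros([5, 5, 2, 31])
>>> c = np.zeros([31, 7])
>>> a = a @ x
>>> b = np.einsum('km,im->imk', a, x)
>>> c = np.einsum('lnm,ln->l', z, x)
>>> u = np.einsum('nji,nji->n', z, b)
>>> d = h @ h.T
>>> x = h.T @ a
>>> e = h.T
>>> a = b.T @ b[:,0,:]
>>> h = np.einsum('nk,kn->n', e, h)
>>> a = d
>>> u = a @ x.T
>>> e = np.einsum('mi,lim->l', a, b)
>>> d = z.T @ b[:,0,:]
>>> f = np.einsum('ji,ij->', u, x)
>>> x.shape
(17, 5)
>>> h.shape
(17,)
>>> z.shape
(31, 5, 5)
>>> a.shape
(5, 5)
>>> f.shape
()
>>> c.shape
(31,)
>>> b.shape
(31, 5, 5)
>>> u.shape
(5, 17)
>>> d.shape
(5, 5, 5)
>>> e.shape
(31,)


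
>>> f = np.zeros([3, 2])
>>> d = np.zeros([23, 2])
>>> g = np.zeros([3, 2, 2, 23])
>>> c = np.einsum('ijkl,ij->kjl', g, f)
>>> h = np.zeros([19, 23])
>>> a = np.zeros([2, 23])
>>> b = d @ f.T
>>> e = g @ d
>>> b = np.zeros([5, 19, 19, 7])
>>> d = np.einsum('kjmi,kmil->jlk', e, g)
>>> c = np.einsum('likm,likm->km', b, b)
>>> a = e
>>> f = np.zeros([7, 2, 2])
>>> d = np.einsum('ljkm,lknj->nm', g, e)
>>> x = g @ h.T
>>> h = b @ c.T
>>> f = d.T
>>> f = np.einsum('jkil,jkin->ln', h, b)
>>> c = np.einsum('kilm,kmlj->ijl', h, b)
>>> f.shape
(19, 7)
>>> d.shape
(2, 23)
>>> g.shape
(3, 2, 2, 23)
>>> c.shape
(19, 7, 19)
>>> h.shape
(5, 19, 19, 19)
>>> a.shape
(3, 2, 2, 2)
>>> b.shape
(5, 19, 19, 7)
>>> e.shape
(3, 2, 2, 2)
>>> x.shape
(3, 2, 2, 19)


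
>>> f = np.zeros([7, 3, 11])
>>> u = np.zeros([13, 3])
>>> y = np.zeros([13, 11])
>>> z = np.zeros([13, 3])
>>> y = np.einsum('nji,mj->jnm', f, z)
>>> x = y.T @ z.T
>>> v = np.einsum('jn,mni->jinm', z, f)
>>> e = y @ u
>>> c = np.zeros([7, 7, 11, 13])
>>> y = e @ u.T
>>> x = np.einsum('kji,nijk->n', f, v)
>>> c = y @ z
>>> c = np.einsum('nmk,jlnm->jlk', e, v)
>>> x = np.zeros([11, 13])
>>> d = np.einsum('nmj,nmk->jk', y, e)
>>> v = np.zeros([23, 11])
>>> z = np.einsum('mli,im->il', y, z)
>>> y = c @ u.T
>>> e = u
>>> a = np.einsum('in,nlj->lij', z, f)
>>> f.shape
(7, 3, 11)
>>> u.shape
(13, 3)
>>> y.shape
(13, 11, 13)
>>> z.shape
(13, 7)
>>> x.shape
(11, 13)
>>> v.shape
(23, 11)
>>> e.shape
(13, 3)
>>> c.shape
(13, 11, 3)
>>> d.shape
(13, 3)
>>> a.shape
(3, 13, 11)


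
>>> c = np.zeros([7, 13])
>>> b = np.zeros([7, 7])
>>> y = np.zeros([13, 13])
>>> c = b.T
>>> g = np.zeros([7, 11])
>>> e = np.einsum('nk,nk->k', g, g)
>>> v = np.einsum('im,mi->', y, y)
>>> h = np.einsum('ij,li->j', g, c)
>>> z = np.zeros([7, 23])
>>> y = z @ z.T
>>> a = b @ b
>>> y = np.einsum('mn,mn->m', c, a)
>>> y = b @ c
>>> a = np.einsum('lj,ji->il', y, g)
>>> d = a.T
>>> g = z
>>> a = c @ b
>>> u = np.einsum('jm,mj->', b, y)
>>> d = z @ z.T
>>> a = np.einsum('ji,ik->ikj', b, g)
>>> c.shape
(7, 7)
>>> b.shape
(7, 7)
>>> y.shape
(7, 7)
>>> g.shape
(7, 23)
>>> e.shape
(11,)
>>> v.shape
()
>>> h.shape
(11,)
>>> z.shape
(7, 23)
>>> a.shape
(7, 23, 7)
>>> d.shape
(7, 7)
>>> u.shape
()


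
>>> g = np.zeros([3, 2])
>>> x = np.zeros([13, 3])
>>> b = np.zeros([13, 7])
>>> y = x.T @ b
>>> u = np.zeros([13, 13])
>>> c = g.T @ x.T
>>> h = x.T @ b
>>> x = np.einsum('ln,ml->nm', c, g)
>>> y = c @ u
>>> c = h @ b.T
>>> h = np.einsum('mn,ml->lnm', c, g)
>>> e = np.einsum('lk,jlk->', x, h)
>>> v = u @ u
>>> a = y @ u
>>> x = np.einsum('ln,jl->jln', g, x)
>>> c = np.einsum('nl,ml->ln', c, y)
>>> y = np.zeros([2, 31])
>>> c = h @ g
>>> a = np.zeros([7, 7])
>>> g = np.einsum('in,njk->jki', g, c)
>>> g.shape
(13, 2, 3)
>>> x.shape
(13, 3, 2)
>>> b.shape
(13, 7)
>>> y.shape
(2, 31)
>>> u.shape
(13, 13)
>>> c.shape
(2, 13, 2)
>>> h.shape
(2, 13, 3)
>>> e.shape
()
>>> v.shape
(13, 13)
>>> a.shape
(7, 7)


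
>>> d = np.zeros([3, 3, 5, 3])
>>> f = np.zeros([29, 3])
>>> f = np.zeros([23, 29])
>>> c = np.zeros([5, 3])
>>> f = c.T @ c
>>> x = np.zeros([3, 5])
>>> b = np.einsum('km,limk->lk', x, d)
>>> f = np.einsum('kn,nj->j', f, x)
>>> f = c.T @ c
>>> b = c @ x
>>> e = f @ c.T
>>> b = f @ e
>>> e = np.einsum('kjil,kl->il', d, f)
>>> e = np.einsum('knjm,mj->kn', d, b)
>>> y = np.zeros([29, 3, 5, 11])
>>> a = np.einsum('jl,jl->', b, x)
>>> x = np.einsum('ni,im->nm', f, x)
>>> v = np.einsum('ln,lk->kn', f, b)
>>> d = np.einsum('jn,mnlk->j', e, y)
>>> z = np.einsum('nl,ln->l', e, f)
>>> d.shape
(3,)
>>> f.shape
(3, 3)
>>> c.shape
(5, 3)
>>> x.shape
(3, 5)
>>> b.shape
(3, 5)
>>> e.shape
(3, 3)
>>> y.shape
(29, 3, 5, 11)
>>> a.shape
()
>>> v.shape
(5, 3)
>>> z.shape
(3,)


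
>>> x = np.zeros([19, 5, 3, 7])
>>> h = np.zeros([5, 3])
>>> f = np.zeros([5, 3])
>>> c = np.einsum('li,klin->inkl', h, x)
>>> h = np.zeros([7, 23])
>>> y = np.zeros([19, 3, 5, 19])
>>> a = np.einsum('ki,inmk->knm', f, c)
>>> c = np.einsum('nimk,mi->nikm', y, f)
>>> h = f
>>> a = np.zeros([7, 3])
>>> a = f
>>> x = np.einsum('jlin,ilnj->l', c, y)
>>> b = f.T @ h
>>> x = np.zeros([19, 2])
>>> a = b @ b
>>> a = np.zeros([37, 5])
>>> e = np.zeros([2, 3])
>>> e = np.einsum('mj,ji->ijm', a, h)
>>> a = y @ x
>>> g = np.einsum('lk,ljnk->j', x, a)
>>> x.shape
(19, 2)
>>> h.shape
(5, 3)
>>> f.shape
(5, 3)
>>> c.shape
(19, 3, 19, 5)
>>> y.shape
(19, 3, 5, 19)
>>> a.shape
(19, 3, 5, 2)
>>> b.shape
(3, 3)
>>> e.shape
(3, 5, 37)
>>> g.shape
(3,)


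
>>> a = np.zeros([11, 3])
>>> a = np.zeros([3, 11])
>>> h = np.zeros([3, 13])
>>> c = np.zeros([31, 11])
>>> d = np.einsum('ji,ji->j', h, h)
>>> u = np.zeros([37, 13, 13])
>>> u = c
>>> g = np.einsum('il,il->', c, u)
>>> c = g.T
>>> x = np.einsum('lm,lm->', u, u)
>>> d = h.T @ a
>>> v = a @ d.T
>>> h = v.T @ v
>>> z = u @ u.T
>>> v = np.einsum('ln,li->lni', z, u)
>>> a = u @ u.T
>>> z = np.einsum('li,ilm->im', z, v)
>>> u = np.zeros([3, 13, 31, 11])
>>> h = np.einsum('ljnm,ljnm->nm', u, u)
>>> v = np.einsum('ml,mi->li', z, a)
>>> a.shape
(31, 31)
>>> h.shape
(31, 11)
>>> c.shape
()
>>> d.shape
(13, 11)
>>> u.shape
(3, 13, 31, 11)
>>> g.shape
()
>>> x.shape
()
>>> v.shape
(11, 31)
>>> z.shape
(31, 11)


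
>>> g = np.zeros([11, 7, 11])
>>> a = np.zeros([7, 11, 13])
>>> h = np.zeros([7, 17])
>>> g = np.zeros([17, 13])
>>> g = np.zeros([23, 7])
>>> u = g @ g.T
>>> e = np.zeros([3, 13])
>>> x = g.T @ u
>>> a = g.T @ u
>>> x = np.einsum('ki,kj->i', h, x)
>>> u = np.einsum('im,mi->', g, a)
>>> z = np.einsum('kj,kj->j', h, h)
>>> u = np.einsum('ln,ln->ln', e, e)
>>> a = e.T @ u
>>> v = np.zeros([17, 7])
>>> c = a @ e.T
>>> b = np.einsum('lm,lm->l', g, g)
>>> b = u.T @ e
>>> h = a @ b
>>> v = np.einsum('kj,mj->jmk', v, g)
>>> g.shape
(23, 7)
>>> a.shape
(13, 13)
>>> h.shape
(13, 13)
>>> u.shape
(3, 13)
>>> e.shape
(3, 13)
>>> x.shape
(17,)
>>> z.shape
(17,)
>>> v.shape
(7, 23, 17)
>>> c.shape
(13, 3)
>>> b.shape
(13, 13)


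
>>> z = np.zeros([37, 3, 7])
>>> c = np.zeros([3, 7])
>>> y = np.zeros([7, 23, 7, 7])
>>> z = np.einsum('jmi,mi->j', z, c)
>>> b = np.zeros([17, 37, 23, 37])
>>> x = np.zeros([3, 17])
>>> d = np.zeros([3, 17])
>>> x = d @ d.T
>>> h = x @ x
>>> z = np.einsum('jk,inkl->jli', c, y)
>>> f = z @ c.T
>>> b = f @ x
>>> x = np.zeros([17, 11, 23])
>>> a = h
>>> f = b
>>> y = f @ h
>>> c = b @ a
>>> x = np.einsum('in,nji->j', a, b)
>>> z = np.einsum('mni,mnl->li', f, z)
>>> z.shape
(7, 3)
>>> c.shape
(3, 7, 3)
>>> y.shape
(3, 7, 3)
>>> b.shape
(3, 7, 3)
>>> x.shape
(7,)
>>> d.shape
(3, 17)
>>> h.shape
(3, 3)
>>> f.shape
(3, 7, 3)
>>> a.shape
(3, 3)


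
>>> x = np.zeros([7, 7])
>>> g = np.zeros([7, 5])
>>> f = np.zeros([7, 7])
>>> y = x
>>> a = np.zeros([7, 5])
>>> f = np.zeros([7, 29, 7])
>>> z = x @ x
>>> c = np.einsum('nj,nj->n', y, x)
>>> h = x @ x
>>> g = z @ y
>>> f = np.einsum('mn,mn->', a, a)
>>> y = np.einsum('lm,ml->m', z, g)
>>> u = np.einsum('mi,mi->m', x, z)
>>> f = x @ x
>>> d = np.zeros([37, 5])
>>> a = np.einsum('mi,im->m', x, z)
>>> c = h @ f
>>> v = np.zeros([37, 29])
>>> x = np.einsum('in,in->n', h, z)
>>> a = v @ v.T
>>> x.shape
(7,)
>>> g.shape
(7, 7)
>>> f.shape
(7, 7)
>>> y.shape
(7,)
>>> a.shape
(37, 37)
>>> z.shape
(7, 7)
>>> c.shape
(7, 7)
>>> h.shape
(7, 7)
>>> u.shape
(7,)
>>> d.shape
(37, 5)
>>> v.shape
(37, 29)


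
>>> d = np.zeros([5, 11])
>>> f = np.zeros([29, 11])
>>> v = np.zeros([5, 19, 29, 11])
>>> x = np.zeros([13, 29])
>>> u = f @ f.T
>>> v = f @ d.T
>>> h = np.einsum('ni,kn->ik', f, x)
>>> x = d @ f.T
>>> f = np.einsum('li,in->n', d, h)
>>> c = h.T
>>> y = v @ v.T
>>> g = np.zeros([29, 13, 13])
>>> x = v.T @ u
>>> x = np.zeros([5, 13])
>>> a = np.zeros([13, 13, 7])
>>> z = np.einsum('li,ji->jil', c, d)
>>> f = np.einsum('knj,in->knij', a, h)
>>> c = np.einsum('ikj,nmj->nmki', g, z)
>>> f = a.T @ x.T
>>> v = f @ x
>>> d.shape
(5, 11)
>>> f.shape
(7, 13, 5)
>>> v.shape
(7, 13, 13)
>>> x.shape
(5, 13)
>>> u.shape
(29, 29)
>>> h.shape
(11, 13)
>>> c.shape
(5, 11, 13, 29)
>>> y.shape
(29, 29)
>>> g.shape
(29, 13, 13)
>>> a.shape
(13, 13, 7)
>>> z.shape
(5, 11, 13)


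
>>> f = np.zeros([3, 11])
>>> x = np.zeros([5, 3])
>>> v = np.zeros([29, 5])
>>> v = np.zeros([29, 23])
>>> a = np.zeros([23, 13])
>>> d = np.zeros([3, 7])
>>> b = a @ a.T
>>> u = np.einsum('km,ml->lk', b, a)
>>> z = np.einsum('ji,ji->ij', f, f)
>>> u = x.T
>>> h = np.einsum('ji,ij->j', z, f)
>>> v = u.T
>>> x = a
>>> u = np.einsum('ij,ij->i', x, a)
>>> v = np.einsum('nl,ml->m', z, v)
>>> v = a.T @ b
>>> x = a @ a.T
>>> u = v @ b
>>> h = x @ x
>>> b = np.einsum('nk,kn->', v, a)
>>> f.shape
(3, 11)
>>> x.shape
(23, 23)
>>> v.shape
(13, 23)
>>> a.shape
(23, 13)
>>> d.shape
(3, 7)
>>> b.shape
()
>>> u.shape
(13, 23)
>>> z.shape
(11, 3)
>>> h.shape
(23, 23)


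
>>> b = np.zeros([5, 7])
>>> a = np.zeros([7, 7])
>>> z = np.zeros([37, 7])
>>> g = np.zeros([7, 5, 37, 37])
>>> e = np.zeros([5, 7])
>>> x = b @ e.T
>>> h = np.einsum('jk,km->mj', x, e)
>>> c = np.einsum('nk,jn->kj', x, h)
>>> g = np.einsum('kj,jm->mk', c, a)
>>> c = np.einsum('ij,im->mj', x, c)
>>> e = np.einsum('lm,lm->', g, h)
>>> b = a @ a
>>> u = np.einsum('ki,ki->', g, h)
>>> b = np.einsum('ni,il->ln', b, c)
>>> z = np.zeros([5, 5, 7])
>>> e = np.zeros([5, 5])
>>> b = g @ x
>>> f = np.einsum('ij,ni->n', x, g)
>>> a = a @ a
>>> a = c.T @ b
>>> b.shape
(7, 5)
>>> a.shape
(5, 5)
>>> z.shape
(5, 5, 7)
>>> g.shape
(7, 5)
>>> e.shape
(5, 5)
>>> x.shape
(5, 5)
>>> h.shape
(7, 5)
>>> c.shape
(7, 5)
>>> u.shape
()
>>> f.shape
(7,)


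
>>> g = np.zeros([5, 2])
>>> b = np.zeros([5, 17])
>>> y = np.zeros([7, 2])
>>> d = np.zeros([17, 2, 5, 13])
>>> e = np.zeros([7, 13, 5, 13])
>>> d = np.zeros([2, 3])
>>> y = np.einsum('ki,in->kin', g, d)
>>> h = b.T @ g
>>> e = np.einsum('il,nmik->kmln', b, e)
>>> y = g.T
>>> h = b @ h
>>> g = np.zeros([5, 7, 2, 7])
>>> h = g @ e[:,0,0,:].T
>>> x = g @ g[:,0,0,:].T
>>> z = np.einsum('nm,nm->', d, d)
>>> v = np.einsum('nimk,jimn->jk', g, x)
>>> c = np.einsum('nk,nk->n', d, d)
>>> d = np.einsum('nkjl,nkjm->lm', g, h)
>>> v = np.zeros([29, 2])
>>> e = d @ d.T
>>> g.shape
(5, 7, 2, 7)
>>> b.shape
(5, 17)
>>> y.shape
(2, 5)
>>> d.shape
(7, 13)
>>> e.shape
(7, 7)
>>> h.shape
(5, 7, 2, 13)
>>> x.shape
(5, 7, 2, 5)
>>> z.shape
()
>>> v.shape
(29, 2)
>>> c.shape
(2,)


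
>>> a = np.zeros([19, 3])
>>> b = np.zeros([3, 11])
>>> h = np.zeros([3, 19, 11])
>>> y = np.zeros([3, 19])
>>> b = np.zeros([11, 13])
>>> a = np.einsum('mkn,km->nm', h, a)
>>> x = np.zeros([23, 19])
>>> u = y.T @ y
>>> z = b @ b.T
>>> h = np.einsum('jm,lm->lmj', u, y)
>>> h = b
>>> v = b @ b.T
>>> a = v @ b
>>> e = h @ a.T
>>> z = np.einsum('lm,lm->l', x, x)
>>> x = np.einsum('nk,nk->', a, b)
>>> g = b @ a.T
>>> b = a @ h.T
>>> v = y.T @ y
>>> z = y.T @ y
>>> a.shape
(11, 13)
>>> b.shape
(11, 11)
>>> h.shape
(11, 13)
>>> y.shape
(3, 19)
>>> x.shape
()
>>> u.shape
(19, 19)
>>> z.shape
(19, 19)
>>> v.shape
(19, 19)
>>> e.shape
(11, 11)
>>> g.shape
(11, 11)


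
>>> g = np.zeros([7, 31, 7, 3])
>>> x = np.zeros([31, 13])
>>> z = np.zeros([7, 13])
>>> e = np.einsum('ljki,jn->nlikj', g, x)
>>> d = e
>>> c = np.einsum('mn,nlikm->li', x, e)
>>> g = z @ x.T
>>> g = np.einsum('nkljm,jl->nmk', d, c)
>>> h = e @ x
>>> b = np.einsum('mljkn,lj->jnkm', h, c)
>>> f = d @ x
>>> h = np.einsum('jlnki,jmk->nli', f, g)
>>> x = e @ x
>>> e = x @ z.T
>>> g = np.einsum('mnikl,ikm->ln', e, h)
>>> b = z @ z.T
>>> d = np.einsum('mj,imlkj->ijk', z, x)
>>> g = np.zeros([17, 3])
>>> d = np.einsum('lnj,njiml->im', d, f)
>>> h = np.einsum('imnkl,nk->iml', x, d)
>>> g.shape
(17, 3)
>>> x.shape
(13, 7, 3, 7, 13)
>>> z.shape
(7, 13)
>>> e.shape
(13, 7, 3, 7, 7)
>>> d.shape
(3, 7)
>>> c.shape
(7, 3)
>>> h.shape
(13, 7, 13)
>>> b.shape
(7, 7)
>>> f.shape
(13, 7, 3, 7, 13)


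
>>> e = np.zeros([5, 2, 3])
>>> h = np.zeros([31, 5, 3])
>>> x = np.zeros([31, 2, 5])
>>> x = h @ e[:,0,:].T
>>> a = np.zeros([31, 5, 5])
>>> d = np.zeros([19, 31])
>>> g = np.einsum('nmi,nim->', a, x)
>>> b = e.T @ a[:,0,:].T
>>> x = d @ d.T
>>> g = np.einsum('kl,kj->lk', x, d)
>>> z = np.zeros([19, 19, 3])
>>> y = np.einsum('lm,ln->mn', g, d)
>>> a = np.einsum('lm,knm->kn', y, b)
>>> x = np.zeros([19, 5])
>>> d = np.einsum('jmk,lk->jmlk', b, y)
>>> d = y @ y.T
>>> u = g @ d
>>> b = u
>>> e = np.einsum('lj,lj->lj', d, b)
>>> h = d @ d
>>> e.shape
(19, 19)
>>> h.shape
(19, 19)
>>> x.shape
(19, 5)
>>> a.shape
(3, 2)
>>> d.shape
(19, 19)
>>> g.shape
(19, 19)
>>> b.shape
(19, 19)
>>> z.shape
(19, 19, 3)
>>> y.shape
(19, 31)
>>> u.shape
(19, 19)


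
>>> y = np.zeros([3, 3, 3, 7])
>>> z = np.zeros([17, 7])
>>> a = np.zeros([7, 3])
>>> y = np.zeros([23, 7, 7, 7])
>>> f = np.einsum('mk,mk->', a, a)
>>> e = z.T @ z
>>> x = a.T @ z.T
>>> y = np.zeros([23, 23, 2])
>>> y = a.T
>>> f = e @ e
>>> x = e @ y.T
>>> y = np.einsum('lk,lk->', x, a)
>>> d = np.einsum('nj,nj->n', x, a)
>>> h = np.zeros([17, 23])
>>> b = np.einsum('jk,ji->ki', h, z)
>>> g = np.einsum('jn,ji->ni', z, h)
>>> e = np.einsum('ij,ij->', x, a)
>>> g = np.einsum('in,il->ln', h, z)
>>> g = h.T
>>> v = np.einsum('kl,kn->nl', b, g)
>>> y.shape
()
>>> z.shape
(17, 7)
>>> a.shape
(7, 3)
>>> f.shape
(7, 7)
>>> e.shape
()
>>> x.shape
(7, 3)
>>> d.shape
(7,)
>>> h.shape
(17, 23)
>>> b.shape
(23, 7)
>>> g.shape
(23, 17)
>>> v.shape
(17, 7)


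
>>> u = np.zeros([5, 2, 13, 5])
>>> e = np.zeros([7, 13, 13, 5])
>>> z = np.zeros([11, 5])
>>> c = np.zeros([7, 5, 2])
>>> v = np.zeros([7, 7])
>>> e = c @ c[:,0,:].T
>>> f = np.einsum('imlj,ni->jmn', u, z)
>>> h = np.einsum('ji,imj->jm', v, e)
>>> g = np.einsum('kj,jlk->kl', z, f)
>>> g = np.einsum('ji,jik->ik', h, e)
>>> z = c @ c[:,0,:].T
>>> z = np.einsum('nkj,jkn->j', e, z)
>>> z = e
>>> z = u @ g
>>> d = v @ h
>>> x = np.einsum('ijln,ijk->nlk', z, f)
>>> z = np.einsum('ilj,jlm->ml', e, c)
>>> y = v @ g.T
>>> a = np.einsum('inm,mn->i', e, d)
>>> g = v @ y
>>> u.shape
(5, 2, 13, 5)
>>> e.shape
(7, 5, 7)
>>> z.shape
(2, 5)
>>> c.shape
(7, 5, 2)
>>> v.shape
(7, 7)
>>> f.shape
(5, 2, 11)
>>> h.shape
(7, 5)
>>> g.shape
(7, 5)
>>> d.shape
(7, 5)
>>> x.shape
(7, 13, 11)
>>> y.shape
(7, 5)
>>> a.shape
(7,)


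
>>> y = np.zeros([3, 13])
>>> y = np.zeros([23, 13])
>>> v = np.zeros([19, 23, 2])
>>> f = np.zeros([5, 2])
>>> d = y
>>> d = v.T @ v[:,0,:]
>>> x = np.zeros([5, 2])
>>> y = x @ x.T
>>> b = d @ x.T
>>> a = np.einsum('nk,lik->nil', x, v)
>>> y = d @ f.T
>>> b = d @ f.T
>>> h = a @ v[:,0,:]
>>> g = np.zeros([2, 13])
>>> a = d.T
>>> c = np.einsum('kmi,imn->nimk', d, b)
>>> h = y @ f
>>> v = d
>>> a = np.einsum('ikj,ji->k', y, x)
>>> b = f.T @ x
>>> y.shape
(2, 23, 5)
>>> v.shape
(2, 23, 2)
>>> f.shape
(5, 2)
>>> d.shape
(2, 23, 2)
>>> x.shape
(5, 2)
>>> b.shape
(2, 2)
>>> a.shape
(23,)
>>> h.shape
(2, 23, 2)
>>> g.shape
(2, 13)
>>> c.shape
(5, 2, 23, 2)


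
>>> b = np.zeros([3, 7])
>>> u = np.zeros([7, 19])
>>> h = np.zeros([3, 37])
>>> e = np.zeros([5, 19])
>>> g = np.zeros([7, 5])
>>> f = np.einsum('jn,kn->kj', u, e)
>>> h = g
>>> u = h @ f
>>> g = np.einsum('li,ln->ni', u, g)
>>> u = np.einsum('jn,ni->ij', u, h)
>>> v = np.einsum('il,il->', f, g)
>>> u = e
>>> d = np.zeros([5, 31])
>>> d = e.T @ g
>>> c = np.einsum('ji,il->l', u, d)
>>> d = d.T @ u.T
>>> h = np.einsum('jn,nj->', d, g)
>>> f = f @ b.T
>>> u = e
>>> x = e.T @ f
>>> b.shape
(3, 7)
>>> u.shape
(5, 19)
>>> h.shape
()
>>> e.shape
(5, 19)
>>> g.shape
(5, 7)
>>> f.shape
(5, 3)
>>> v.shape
()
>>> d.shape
(7, 5)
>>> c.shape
(7,)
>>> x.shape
(19, 3)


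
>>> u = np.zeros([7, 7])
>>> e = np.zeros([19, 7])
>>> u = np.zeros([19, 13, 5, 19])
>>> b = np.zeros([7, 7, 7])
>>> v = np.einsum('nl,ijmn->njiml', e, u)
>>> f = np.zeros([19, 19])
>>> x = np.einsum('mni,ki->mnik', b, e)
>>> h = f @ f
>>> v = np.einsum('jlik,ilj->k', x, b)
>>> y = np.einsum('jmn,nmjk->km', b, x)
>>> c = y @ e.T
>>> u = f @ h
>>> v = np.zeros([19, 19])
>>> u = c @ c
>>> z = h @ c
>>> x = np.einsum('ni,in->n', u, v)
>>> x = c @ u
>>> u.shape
(19, 19)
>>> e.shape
(19, 7)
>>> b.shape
(7, 7, 7)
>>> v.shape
(19, 19)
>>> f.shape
(19, 19)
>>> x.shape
(19, 19)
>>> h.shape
(19, 19)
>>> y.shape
(19, 7)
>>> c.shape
(19, 19)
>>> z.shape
(19, 19)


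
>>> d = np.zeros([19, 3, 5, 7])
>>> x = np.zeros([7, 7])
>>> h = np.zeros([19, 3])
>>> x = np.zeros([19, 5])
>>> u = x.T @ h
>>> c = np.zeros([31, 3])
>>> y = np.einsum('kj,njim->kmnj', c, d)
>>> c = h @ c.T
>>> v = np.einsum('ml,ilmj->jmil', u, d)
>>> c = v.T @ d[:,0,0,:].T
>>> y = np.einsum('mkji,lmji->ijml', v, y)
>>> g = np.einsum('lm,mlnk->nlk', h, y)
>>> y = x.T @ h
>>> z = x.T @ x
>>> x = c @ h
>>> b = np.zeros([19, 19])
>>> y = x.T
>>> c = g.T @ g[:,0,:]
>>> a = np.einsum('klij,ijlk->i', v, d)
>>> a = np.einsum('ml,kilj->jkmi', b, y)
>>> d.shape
(19, 3, 5, 7)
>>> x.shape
(3, 19, 5, 3)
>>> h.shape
(19, 3)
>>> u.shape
(5, 3)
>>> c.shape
(31, 19, 31)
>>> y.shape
(3, 5, 19, 3)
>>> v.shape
(7, 5, 19, 3)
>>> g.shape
(7, 19, 31)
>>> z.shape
(5, 5)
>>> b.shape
(19, 19)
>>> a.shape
(3, 3, 19, 5)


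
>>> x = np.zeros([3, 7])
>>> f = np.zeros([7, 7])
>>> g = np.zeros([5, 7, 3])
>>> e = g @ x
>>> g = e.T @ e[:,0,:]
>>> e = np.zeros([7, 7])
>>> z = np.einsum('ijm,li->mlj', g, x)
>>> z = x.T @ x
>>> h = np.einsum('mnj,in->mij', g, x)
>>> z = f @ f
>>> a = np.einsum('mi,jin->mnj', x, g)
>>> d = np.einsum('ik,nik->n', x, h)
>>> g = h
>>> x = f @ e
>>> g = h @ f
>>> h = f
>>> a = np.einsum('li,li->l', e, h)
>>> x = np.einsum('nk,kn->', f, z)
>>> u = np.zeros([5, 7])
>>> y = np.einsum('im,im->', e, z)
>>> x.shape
()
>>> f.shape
(7, 7)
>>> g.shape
(7, 3, 7)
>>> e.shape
(7, 7)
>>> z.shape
(7, 7)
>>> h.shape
(7, 7)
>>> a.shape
(7,)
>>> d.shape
(7,)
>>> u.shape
(5, 7)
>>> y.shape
()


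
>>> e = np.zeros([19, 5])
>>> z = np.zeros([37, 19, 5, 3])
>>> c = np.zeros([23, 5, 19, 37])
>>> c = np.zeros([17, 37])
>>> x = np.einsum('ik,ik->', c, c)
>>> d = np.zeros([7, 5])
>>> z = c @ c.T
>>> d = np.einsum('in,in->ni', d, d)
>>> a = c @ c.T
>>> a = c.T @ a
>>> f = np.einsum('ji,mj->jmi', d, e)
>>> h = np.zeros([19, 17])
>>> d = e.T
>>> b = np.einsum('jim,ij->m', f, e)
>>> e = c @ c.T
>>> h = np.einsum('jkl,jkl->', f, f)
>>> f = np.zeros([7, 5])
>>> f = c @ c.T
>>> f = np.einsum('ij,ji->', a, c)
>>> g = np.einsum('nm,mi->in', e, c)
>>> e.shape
(17, 17)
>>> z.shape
(17, 17)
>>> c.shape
(17, 37)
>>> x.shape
()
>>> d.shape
(5, 19)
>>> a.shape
(37, 17)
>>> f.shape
()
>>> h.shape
()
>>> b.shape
(7,)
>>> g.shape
(37, 17)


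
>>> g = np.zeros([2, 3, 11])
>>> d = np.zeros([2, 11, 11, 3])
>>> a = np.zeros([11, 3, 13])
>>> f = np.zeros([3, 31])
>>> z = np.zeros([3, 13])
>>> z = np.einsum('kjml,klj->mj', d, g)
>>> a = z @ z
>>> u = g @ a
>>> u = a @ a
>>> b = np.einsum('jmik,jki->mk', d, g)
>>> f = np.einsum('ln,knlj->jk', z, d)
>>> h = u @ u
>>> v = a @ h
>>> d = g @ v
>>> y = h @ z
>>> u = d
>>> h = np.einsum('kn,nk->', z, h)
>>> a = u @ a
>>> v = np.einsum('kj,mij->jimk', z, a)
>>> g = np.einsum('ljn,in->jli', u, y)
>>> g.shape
(3, 2, 11)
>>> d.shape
(2, 3, 11)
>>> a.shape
(2, 3, 11)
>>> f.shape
(3, 2)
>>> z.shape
(11, 11)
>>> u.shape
(2, 3, 11)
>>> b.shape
(11, 3)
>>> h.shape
()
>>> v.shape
(11, 3, 2, 11)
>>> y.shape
(11, 11)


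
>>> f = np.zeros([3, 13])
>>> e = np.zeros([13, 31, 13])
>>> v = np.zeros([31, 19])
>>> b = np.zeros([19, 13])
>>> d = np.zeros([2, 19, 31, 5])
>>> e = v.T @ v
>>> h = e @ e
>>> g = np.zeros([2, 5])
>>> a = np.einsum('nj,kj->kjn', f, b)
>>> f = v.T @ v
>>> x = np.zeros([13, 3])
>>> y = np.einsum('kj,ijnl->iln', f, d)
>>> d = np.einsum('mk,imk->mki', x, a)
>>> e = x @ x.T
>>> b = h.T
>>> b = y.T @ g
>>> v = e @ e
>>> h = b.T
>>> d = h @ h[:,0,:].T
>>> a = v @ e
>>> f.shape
(19, 19)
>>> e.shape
(13, 13)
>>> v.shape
(13, 13)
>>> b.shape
(31, 5, 5)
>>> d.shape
(5, 5, 5)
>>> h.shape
(5, 5, 31)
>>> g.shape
(2, 5)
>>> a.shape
(13, 13)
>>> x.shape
(13, 3)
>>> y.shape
(2, 5, 31)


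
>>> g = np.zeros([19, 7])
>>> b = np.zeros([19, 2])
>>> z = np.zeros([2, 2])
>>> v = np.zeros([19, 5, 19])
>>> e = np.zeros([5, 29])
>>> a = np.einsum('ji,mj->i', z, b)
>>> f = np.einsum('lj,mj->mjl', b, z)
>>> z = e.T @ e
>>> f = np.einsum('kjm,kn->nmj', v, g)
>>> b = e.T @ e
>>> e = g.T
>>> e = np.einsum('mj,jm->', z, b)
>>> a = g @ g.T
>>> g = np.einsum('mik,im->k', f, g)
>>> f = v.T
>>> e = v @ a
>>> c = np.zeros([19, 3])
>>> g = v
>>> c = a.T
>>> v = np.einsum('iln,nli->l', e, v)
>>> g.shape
(19, 5, 19)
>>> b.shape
(29, 29)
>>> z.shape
(29, 29)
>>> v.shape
(5,)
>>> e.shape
(19, 5, 19)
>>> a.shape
(19, 19)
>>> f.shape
(19, 5, 19)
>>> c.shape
(19, 19)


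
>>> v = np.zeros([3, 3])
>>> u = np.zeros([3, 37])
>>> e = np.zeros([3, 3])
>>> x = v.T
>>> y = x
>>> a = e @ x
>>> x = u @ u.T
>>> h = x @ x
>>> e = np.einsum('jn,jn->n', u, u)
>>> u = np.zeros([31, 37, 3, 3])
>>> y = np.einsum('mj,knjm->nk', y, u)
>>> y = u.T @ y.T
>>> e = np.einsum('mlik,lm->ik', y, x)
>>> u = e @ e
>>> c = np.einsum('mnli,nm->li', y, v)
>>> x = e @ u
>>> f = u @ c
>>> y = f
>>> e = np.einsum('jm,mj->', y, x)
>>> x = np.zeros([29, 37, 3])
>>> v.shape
(3, 3)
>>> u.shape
(37, 37)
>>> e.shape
()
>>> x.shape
(29, 37, 3)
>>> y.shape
(37, 37)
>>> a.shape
(3, 3)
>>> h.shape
(3, 3)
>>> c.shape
(37, 37)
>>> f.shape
(37, 37)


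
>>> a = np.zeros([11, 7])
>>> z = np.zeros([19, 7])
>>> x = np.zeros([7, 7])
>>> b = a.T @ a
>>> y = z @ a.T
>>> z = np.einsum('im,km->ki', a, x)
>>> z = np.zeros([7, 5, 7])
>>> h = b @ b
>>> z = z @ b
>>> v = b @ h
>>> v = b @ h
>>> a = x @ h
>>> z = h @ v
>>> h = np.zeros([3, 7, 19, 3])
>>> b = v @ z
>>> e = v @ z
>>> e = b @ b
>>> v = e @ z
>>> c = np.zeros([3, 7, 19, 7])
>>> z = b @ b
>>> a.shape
(7, 7)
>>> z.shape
(7, 7)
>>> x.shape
(7, 7)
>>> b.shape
(7, 7)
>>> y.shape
(19, 11)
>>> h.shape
(3, 7, 19, 3)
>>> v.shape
(7, 7)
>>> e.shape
(7, 7)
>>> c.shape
(3, 7, 19, 7)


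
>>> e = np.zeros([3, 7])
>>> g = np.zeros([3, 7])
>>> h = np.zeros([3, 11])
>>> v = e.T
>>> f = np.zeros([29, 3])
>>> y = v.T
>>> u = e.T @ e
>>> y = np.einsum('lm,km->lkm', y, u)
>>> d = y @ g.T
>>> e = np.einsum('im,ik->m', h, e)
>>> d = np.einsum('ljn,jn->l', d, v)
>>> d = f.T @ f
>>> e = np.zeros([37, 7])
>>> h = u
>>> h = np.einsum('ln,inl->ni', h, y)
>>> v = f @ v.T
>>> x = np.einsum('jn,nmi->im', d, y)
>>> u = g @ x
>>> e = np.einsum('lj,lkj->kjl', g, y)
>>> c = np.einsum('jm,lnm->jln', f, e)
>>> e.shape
(7, 7, 3)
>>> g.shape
(3, 7)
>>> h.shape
(7, 3)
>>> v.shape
(29, 7)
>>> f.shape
(29, 3)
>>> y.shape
(3, 7, 7)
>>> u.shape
(3, 7)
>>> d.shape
(3, 3)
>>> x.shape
(7, 7)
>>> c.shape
(29, 7, 7)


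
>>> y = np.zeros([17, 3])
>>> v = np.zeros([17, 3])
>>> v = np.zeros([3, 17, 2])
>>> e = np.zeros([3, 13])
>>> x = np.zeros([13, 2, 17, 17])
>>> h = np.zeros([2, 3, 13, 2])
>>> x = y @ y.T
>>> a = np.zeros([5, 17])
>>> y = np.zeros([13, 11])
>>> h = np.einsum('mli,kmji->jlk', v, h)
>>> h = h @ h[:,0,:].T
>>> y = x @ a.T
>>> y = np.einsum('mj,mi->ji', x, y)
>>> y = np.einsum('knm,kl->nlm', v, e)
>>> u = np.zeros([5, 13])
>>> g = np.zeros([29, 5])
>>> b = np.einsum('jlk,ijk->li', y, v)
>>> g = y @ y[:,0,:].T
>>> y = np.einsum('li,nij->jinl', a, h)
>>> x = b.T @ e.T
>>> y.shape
(13, 17, 13, 5)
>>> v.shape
(3, 17, 2)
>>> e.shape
(3, 13)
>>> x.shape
(3, 3)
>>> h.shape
(13, 17, 13)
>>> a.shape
(5, 17)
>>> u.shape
(5, 13)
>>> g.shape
(17, 13, 17)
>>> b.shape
(13, 3)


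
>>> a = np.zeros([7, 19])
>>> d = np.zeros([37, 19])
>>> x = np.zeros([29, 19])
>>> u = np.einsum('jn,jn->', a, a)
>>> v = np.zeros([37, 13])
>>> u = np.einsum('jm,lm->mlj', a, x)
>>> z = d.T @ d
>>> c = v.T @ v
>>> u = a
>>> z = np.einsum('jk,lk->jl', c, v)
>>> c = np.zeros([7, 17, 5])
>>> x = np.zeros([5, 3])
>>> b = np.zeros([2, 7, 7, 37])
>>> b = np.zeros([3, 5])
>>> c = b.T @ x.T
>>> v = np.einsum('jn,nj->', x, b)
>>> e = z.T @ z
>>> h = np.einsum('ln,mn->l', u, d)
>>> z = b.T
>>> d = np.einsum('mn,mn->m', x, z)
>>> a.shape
(7, 19)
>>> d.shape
(5,)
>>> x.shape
(5, 3)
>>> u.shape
(7, 19)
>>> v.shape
()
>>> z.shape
(5, 3)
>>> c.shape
(5, 5)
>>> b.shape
(3, 5)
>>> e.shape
(37, 37)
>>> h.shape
(7,)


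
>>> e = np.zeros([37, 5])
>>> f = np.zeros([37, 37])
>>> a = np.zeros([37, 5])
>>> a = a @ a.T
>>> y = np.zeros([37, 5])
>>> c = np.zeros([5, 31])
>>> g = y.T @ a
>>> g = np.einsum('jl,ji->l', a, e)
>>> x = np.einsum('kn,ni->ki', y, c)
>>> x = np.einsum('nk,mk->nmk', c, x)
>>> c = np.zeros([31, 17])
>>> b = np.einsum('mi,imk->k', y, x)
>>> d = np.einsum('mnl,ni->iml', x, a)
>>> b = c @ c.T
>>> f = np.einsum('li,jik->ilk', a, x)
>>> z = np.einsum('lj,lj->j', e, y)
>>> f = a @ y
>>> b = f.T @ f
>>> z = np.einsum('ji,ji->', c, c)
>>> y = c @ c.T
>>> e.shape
(37, 5)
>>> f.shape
(37, 5)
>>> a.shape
(37, 37)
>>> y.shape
(31, 31)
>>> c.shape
(31, 17)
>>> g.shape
(37,)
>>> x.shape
(5, 37, 31)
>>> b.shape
(5, 5)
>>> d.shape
(37, 5, 31)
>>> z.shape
()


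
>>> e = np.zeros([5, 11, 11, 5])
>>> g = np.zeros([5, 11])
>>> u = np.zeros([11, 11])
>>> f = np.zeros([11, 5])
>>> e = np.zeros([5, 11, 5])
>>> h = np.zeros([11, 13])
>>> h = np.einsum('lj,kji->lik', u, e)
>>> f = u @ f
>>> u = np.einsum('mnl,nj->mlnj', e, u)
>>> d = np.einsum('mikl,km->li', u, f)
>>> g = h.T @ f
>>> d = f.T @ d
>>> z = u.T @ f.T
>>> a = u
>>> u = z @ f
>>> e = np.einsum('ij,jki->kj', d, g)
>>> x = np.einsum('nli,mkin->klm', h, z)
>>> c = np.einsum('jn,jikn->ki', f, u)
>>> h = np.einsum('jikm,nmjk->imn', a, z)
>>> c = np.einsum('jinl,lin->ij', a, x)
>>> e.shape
(5, 5)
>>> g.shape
(5, 5, 5)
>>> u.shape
(11, 11, 5, 5)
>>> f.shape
(11, 5)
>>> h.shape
(5, 11, 11)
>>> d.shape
(5, 5)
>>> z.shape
(11, 11, 5, 11)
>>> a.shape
(5, 5, 11, 11)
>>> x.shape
(11, 5, 11)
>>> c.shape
(5, 5)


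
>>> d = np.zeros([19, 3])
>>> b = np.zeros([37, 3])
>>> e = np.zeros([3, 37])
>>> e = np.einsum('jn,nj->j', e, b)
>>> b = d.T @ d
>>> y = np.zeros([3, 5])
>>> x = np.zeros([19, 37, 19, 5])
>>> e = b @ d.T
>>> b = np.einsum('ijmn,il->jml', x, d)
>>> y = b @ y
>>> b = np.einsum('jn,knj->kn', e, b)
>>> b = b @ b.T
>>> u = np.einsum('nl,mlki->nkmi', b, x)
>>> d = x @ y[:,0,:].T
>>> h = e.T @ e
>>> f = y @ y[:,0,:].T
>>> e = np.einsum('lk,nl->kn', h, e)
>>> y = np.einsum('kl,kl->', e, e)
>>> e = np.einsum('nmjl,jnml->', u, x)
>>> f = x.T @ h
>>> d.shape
(19, 37, 19, 37)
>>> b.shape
(37, 37)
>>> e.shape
()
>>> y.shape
()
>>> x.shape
(19, 37, 19, 5)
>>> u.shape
(37, 19, 19, 5)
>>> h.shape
(19, 19)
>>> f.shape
(5, 19, 37, 19)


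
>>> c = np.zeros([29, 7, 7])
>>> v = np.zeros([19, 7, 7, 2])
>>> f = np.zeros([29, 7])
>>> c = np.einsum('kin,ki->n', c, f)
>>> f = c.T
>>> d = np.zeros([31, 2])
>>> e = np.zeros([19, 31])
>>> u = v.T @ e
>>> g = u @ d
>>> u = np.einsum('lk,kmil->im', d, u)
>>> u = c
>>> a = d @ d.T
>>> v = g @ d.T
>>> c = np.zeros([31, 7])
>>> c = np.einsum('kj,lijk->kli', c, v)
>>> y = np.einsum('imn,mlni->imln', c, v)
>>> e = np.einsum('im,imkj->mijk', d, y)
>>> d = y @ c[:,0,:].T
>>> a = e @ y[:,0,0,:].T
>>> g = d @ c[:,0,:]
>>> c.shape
(31, 2, 7)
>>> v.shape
(2, 7, 7, 31)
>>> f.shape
(7,)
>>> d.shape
(31, 2, 7, 31)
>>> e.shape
(2, 31, 7, 7)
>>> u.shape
(7,)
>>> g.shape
(31, 2, 7, 7)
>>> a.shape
(2, 31, 7, 31)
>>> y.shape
(31, 2, 7, 7)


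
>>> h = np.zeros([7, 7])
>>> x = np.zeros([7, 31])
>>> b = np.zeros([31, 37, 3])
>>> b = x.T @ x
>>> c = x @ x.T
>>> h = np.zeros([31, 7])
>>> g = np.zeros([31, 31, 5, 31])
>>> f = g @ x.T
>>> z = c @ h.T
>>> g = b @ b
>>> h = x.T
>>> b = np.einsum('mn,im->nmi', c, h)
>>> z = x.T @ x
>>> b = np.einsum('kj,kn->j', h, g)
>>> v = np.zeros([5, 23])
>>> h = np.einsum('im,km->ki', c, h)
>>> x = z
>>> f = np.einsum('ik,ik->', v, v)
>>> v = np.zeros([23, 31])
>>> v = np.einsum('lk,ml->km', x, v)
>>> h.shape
(31, 7)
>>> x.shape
(31, 31)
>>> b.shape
(7,)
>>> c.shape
(7, 7)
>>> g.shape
(31, 31)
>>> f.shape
()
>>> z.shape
(31, 31)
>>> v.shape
(31, 23)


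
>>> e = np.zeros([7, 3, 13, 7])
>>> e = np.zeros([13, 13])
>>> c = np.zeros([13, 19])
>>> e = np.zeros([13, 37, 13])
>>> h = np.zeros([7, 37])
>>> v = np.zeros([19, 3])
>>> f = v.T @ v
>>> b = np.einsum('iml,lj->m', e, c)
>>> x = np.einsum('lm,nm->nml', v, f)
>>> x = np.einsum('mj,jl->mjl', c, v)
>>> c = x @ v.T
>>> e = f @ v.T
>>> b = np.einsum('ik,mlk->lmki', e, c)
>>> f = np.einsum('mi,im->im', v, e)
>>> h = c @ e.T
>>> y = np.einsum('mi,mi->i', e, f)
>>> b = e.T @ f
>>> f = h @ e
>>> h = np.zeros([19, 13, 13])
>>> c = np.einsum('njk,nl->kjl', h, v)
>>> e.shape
(3, 19)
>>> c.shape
(13, 13, 3)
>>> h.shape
(19, 13, 13)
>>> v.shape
(19, 3)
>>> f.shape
(13, 19, 19)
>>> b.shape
(19, 19)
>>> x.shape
(13, 19, 3)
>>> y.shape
(19,)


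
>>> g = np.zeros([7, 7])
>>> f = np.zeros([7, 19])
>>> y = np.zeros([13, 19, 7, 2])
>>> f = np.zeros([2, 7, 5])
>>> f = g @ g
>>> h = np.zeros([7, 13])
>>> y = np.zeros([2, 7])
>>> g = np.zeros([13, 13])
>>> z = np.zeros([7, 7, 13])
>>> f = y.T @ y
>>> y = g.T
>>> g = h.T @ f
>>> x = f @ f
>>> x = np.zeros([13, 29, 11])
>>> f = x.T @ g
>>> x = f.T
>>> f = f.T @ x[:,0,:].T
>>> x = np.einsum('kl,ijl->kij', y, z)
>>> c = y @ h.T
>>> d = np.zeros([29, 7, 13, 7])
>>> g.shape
(13, 7)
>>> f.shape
(7, 29, 7)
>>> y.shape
(13, 13)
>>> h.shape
(7, 13)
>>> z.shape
(7, 7, 13)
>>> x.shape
(13, 7, 7)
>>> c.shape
(13, 7)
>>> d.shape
(29, 7, 13, 7)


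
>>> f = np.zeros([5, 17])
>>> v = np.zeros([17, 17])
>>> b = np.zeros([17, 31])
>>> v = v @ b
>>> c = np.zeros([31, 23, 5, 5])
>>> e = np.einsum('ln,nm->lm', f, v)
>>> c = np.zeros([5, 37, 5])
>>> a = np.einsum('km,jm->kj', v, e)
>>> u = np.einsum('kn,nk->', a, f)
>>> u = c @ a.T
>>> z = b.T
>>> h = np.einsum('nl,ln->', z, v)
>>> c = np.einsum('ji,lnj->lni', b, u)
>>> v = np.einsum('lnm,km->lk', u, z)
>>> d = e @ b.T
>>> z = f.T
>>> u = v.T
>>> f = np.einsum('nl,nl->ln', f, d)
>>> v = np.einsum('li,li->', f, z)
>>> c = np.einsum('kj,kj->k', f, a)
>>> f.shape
(17, 5)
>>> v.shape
()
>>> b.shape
(17, 31)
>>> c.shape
(17,)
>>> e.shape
(5, 31)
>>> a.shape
(17, 5)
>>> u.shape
(31, 5)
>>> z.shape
(17, 5)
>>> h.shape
()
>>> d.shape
(5, 17)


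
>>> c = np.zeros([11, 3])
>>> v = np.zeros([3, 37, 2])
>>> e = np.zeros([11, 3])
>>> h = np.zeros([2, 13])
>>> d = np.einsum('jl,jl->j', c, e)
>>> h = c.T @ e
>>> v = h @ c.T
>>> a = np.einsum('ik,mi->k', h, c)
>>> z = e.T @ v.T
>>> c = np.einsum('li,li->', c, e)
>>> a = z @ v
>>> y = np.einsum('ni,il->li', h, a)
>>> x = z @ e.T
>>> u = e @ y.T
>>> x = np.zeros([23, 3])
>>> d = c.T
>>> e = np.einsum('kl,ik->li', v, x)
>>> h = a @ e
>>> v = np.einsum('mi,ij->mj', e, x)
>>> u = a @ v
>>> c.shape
()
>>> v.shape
(11, 3)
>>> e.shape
(11, 23)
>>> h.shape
(3, 23)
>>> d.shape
()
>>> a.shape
(3, 11)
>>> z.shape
(3, 3)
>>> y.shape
(11, 3)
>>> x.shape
(23, 3)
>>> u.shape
(3, 3)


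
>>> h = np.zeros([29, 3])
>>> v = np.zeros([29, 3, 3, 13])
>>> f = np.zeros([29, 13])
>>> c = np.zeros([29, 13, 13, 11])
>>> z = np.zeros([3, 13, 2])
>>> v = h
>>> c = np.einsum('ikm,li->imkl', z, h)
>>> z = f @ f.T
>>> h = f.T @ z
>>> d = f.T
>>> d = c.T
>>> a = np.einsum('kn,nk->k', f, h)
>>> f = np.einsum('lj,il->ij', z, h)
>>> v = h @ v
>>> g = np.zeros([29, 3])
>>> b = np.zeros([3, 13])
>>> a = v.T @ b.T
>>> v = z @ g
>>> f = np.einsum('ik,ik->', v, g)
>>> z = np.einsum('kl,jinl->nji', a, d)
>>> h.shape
(13, 29)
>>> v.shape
(29, 3)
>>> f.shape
()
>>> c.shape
(3, 2, 13, 29)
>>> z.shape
(2, 29, 13)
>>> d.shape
(29, 13, 2, 3)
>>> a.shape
(3, 3)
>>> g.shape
(29, 3)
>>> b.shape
(3, 13)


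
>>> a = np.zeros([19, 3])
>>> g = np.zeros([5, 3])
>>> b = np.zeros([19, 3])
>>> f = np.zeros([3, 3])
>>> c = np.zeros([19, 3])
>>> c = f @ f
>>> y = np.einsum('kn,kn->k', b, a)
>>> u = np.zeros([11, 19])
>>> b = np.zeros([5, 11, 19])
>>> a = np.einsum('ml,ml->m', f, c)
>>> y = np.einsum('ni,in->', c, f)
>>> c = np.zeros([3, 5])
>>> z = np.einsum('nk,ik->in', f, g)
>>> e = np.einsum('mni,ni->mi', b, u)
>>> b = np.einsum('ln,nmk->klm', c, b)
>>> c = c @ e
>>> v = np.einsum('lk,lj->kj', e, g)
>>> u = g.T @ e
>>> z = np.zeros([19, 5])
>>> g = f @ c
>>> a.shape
(3,)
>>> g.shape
(3, 19)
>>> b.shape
(19, 3, 11)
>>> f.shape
(3, 3)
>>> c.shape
(3, 19)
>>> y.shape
()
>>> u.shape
(3, 19)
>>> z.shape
(19, 5)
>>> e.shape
(5, 19)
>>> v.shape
(19, 3)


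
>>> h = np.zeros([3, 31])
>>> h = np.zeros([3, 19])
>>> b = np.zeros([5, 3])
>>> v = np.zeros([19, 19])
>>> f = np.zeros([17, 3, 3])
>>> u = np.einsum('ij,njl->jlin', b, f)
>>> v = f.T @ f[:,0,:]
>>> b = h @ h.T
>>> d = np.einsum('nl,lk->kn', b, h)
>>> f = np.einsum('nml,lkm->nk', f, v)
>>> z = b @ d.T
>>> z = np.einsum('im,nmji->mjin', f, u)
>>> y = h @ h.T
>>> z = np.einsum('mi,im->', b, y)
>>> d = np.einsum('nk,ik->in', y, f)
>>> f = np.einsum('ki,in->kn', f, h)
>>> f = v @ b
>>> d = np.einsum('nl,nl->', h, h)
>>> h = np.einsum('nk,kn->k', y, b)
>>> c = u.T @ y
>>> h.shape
(3,)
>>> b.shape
(3, 3)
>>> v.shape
(3, 3, 3)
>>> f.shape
(3, 3, 3)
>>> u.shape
(3, 3, 5, 17)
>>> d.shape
()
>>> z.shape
()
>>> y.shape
(3, 3)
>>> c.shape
(17, 5, 3, 3)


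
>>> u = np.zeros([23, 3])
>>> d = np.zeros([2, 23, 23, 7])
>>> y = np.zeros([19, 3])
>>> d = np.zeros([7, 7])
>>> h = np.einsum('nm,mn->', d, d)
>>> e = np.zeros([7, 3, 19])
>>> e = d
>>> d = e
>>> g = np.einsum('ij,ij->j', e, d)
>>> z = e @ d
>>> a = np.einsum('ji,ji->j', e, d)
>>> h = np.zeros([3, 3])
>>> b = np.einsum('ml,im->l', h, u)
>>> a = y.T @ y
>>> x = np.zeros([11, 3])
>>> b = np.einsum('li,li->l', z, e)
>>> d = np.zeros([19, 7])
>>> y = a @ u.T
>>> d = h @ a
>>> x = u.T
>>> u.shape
(23, 3)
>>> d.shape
(3, 3)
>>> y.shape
(3, 23)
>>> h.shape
(3, 3)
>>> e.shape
(7, 7)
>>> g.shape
(7,)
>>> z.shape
(7, 7)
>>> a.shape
(3, 3)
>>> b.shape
(7,)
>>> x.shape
(3, 23)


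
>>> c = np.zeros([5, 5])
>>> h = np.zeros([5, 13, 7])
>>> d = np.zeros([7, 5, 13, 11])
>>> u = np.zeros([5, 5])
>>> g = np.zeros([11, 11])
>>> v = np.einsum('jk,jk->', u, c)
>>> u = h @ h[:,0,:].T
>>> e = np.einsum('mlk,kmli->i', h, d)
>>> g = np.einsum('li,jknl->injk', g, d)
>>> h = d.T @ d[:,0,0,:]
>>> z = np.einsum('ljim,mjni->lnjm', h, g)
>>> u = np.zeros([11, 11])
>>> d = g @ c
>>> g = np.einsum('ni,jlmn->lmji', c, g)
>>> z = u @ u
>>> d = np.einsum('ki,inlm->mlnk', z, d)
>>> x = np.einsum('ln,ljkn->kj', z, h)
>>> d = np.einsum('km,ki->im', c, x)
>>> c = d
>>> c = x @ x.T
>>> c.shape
(5, 5)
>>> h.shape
(11, 13, 5, 11)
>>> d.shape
(13, 5)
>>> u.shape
(11, 11)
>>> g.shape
(13, 7, 11, 5)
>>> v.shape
()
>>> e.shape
(11,)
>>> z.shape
(11, 11)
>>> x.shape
(5, 13)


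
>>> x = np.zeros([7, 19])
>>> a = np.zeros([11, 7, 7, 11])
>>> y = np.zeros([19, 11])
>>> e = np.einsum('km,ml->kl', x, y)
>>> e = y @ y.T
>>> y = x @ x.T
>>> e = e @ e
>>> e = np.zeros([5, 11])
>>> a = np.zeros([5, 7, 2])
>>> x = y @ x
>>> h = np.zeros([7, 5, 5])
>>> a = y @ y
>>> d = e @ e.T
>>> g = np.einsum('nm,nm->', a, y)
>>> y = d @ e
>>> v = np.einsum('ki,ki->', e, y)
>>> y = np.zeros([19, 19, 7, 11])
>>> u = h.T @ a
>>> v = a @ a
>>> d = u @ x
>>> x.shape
(7, 19)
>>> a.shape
(7, 7)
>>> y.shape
(19, 19, 7, 11)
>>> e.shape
(5, 11)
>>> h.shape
(7, 5, 5)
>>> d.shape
(5, 5, 19)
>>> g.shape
()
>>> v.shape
(7, 7)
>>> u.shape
(5, 5, 7)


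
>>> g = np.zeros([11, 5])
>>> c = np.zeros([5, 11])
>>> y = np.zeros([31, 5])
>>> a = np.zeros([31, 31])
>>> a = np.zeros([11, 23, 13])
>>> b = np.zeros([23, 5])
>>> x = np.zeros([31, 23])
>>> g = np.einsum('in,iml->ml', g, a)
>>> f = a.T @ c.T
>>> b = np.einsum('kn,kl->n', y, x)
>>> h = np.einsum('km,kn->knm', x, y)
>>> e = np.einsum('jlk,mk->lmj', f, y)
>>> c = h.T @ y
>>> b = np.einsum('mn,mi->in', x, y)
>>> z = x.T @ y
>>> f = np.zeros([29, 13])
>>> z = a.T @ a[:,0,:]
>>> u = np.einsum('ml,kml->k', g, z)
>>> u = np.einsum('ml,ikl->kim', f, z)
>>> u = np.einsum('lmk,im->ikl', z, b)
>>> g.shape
(23, 13)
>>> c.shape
(23, 5, 5)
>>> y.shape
(31, 5)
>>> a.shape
(11, 23, 13)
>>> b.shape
(5, 23)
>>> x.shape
(31, 23)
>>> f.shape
(29, 13)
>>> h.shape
(31, 5, 23)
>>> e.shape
(23, 31, 13)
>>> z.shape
(13, 23, 13)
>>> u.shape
(5, 13, 13)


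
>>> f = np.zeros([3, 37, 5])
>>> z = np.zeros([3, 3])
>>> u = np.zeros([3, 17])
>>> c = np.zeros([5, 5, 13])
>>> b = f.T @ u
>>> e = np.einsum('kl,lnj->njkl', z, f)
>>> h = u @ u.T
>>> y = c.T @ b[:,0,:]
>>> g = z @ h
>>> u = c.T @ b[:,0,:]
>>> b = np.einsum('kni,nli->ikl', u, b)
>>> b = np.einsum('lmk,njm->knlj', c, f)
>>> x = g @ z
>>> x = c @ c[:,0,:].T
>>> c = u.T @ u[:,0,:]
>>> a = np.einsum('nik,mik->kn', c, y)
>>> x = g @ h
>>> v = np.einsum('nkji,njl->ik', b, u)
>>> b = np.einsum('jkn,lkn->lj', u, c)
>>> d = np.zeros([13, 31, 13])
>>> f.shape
(3, 37, 5)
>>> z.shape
(3, 3)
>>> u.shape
(13, 5, 17)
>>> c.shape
(17, 5, 17)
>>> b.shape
(17, 13)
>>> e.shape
(37, 5, 3, 3)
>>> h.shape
(3, 3)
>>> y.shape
(13, 5, 17)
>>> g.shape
(3, 3)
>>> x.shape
(3, 3)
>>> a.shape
(17, 17)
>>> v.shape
(37, 3)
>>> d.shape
(13, 31, 13)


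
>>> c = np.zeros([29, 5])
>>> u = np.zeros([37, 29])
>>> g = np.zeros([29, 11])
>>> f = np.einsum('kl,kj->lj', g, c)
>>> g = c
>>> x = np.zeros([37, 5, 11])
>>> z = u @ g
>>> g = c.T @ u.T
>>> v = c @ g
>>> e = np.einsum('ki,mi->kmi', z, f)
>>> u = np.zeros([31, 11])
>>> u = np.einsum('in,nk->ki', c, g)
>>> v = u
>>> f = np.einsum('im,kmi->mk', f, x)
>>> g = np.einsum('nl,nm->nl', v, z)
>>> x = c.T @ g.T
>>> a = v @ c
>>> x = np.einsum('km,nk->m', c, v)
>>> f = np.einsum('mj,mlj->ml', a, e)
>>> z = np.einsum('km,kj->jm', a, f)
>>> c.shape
(29, 5)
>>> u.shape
(37, 29)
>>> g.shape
(37, 29)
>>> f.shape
(37, 11)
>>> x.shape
(5,)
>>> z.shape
(11, 5)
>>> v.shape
(37, 29)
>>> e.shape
(37, 11, 5)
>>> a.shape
(37, 5)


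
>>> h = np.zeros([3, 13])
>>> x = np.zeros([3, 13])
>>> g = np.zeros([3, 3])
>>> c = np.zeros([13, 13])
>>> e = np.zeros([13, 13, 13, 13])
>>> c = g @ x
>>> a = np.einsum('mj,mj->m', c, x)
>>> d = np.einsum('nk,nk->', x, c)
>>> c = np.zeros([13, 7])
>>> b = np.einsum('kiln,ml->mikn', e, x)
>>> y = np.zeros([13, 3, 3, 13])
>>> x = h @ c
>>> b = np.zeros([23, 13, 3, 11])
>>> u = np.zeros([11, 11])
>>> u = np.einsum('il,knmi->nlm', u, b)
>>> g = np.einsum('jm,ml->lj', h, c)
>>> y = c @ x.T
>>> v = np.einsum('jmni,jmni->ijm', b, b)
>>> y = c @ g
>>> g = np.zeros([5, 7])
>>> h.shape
(3, 13)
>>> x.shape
(3, 7)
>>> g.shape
(5, 7)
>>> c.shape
(13, 7)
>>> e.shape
(13, 13, 13, 13)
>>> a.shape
(3,)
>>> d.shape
()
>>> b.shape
(23, 13, 3, 11)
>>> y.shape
(13, 3)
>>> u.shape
(13, 11, 3)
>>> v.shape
(11, 23, 13)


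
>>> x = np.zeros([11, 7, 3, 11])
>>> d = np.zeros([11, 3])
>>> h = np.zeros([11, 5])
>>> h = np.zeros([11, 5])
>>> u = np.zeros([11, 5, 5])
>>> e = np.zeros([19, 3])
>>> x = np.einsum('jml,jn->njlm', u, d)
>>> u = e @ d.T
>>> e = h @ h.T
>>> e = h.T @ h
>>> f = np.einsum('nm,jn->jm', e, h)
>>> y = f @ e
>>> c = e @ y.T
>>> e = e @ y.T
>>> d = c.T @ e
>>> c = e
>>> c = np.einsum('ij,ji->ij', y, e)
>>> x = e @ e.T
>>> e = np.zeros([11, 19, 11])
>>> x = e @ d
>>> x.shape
(11, 19, 11)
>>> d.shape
(11, 11)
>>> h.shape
(11, 5)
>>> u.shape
(19, 11)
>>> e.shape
(11, 19, 11)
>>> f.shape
(11, 5)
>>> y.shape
(11, 5)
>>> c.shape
(11, 5)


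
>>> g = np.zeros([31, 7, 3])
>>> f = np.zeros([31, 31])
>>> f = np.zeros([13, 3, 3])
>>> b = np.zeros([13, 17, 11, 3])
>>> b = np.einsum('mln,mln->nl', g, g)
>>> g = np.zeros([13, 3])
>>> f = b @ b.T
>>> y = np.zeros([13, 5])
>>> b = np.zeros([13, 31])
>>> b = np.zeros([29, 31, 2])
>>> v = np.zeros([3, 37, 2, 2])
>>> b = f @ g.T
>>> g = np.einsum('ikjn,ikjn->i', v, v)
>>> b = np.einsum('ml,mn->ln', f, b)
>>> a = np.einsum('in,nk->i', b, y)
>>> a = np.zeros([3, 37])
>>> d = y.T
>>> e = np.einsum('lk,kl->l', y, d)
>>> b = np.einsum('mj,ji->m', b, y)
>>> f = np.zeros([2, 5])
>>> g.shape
(3,)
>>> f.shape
(2, 5)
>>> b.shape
(3,)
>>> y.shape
(13, 5)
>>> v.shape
(3, 37, 2, 2)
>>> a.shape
(3, 37)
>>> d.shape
(5, 13)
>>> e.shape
(13,)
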